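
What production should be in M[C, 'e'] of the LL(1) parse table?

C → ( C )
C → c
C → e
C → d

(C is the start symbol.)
To find M[C, 'e'], we find productions for C where 'e' is in the predict set (PREDICT(N → α) = (FIRST(α) \ {ε}) ∪ (FOLLOW(N) if α ⇒* ε)).

C → ( C ): PREDICT = { '(' }
C → c: PREDICT = { 'c' }
C → e: PREDICT = { 'e' }
  'e' is in predict set, so this production goes in M[C, 'e']
C → d: PREDICT = { 'd' }

M[C, 'e'] = C → e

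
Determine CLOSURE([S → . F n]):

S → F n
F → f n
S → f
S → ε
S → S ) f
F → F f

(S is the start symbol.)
Start with: [S → . F n]
  [S → . F n] has the dot before F: add [F → . f n], [F → . F f]
No further items can be added.

CLOSURE = { [F → . F f], [F → . f n], [S → . F n] }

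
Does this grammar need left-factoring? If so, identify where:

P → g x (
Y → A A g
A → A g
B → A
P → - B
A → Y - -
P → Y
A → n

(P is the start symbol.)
No, left-factoring is not needed

Left-factoring is needed when two productions for the same non-terminal
share a common prefix on the right-hand side.

Productions for P:
  P → g x (
  P → - B
  P → Y
Productions for A:
  A → A g
  A → Y - -
  A → n

No common prefixes found.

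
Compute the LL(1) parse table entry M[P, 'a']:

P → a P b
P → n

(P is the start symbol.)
P → a P b

To find M[P, 'a'], we find productions for P where 'a' is in the predict set (PREDICT(N → α) = (FIRST(α) \ {ε}) ∪ (FOLLOW(N) if α ⇒* ε)).

P → a P b: PREDICT = { 'a' }
  'a' is in predict set, so this production goes in M[P, 'a']
P → n: PREDICT = { 'n' }

M[P, 'a'] = P → a P b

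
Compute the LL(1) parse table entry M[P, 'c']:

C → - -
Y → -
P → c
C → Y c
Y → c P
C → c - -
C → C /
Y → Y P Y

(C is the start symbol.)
P → c

To find M[P, 'c'], we find productions for P where 'c' is in the predict set (PREDICT(N → α) = (FIRST(α) \ {ε}) ∪ (FOLLOW(N) if α ⇒* ε)).

P → c: PREDICT = { 'c' }
  'c' is in predict set, so this production goes in M[P, 'c']

M[P, 'c'] = P → c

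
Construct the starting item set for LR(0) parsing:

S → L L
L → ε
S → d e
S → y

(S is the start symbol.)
{ [L → .], [S → . L L], [S → . d e], [S → . y], [S' → . S] }

First, augment the grammar with S' → S
I₀ = CLOSURE({ [S' → . S] }):
  [S' → . S] has the dot before S: add [S → . L L], [S → . d e], [S → . y]
  [S → . L L] has the dot before L: add [L → .]
No further items can be added.

I₀ = { [L → .], [S → . L L], [S → . d e], [S → . y], [S' → . S] }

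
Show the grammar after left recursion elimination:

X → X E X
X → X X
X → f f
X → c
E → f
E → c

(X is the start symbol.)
X → f f X'
X → c X'
X' → E X X'
X' → X X'
X' → ε
E → f
E → c

X is directly left-recursive. The standard transformation for
  A → A α₁ | ... | A α_m | β₁ | ... | β_n
is
  A  → β₁ A' | ... | β_n A'
  A' → α₁ A' | ... | α_m A' | ε

X → f f becomes X → f f X'
X → c becomes X → c X'
X → X E X becomes X' → E X X'
X → X X becomes X' → X X'
Add X' → ε

Productions for other non-terminals are unchanged:
  E → f
  E → c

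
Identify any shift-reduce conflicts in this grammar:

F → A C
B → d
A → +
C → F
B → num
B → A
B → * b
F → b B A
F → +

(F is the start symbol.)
A shift-reduce conflict occurs when an LR(0) state has both:
  - a complete (reduce) item [A → α .] (dot at the end), and
  - a shift item [B → β . c γ] (dot before a terminal).

Augment with F' → F and build the canonical LR(0) collection (I0 = CLOSURE({[F' → . F]}), then GOTO on every symbol after a dot until no new states appear). It has 15 states:
  I0: { [A → . +], [F → . +], [F → . A C], [F → . b B A], [F' → . F] }  — shift
  I1: { [A → + .], [F → + .] }  — 2 reduces
  I2: { [A → . +], [C → . F], [F → . +], [F → . A C], [F → . b B A], [F → A . C] }  — shift
  I3: { [F' → F .] }  — accept
  I4: { [A → . +], [B → . * b], [B → . A], [B → . d], [B → . num], [F → b . B A] }  — shift
  I5: { [B → * . b] }  — shift
  I6: { [A → + .] }  — reduce
  I7: { [B → A .] }  — reduce
  I8: { [A → . +], [F → b B . A] }  — shift
  I9: { [B → d .] }  — reduce
  I10: { [B → num .] }  — reduce
  I11: { [F → b B A .] }  — reduce
  I12: { [B → * b .] }  — reduce
  I13: { [F → A C .] }  — reduce
  I14: { [C → F .] }  — reduce

No state contains both a complete item and a shift item.

Answer: No shift-reduce conflicts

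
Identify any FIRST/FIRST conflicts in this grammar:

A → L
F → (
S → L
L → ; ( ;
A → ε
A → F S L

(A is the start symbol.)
FIRST sets of the non-terminals at (or reachable through a nullable prefix from) the front of some alternative:
  FIRST(L) = { ';' }
  FIRST(F) = { '(' }

Productions for A:
  A → L: FIRST = { ';' }
  A → ε: FIRST = { ε }
  A → F S L: FIRST = { '(' }
F, S, L have only one production, so no FIRST/FIRST conflict is possible there.

All alternatives of each non-terminal have pairwise disjoint FIRST sets.

Answer: No FIRST/FIRST conflicts.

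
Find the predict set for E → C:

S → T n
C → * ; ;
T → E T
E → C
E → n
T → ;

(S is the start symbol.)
{ '*' }

PREDICT(E → C) = (FIRST(RHS) \ {ε}) ∪ (FOLLOW(E) if ε ∈ FIRST(RHS), i.e. RHS ⇒* ε)
FIRST(C) = { '*' }
FIRST(C) = { '*' }
ε ∉ FIRST(C), so FOLLOW(E) is not added.
PREDICT(E → C) = { '*' }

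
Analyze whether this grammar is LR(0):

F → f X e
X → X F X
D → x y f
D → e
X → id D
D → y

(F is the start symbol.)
Augment with F' → F and build the canonical LR(0) collection (I0 = CLOSURE({[F' → . F]}), then GOTO on every symbol after a dot until no new states appear). It has 14 states:
  I0: { [F → . f X e], [F' → . F] }  — shift
  I1: { [F' → F .] }  — accept
  I2: { [F → f . X e], [X → . X F X], [X → . id D] }  — shift
  I3: { [F → . f X e], [F → f X . e], [X → X . F X] }  — shift
  I4: { [D → . e], [D → . x y f], [D → . y], [X → id . D] }  — shift
  I5: { [X → id D .] }  — reduce
  I6: { [D → e .] }  — reduce
  I7: { [D → x . y f] }  — shift
  I8: { [D → y .] }  — reduce
  I9: { [D → x y . f] }  — shift
  I10: { [D → x y f .] }  — reduce
  I11: { [X → . X F X], [X → . id D], [X → X F . X] }  — shift
  I12: { [F → f X e .] }  — reduce
  I13: { [F → . f X e], [X → X . F X], [X → X F X .] }  — shift, reduce

Conflict in state I13:
  Shift-reduce conflict between [X → X F X .] and [F → . f X e]
So the grammar is NOT LR(0).

Answer: No. Shift-reduce conflict between [X → X F X .] and [F → . f X e]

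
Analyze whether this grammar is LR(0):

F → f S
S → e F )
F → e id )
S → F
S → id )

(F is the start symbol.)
Yes, the grammar is LR(0)

A grammar is LR(0) if no state in the canonical LR(0) collection has:
  - both a shift item (dot before a terminal) and a complete item (shift-reduce conflict), or
  - two or more complete items (reduce-reduce conflict; the accept item [F' → F .] counts as a complete item here).

Augment with F' → F and build the canonical LR(0) collection (I0 = CLOSURE({[F' → . F]}), then GOTO on every symbol after a dot until no new states appear). It has 13 states:
  I0: { [F → . e id )], [F → . f S], [F' → . F] }  — shift
  I1: { [F' → F .] }  — accept
  I2: { [F → e . id )] }  — shift
  I3: { [F → . e id )], [F → . f S], [F → f . S], [S → . F], [S → . e F )], [S → . id )] }  — shift
  I4: { [S → F .] }  — reduce
  I5: { [F → f S .] }  — reduce
  I6: { [F → . e id )], [F → . f S], [F → e . id )], [S → e . F )] }  — shift
  I7: { [S → id . )] }  — shift
  I8: { [S → id ) .] }  — reduce
  I9: { [S → e F . )] }  — shift
  I10: { [F → e id . )] }  — shift
  I11: { [F → e id ) .] }  — reduce
  I12: { [S → e F ) .] }  — reduce

Every state is either a pure shift/goto state or contains exactly one complete item and nothing to shift — no conflicts. The grammar is LR(0).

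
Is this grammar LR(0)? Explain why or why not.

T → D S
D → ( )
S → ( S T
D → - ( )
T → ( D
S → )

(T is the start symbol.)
Yes, the grammar is LR(0)

Augment with T' → T and build the canonical LR(0) collection (I0 = CLOSURE({[T' → . T]}), then GOTO on every symbol after a dot until no new states appear). It has 15 states:
  I0: { [D → . ( )], [D → . - ( )], [T → . ( D], [T → . D S], [T' → . T] }  — shift
  I1: { [D → ( . )], [D → . ( )], [D → . - ( )], [T → ( . D] }  — shift
  I2: { [D → - . ( )] }  — shift
  I3: { [S → . ( S T], [S → . )], [T → D . S] }  — shift
  I4: { [T' → T .] }  — accept
  I5: { [S → ( . S T], [S → . ( S T], [S → . )] }  — shift
  I6: { [S → ) .] }  — reduce
  I7: { [T → D S .] }  — reduce
  I8: { [D → . ( )], [D → . - ( )], [S → ( S . T], [T → . ( D], [T → . D S] }  — shift
  I9: { [S → ( S T .] }  — reduce
  I10: { [D → - ( . )] }  — shift
  I11: { [D → - ( ) .] }  — reduce
  I12: { [D → ( . )] }  — shift
  I13: { [D → ( ) .] }  — reduce
  I14: { [T → ( D .] }  — reduce

Every state is either a pure shift/goto state or contains exactly one complete item and nothing to shift — no conflicts. The grammar is LR(0).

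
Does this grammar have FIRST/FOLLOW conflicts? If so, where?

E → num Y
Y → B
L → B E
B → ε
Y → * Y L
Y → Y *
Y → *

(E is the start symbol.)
Yes. Y → '*' Y L with FOLLOW(Y) on { '*' }; Y → Y '*' with FOLLOW(Y) on { '*' }; Y → '*' with FOLLOW(Y) on { '*' }

A FIRST/FOLLOW conflict occurs when a non-terminal N has a nullable alternative N → β (β ⇒* ε) and another alternative N → α with FIRST(α) ∩ FOLLOW(N) ≠ ∅: on such a lookahead the parser cannot decide between expanding α and letting N vanish via β.

Nullable non-terminals: B, Y.
FIRST sets used below: FIRST(B) = { ε }, FIRST(Y) = { '*', ε }
B has a nullable alternative but only one production, so nothing to check.

Y: nullable alternative(s) Y → B; FOLLOW(Y) = { $, '*', 'num' }
  Y → B: FIRST \ {ε} = { } — this is the only nullable alternative, skip
  Y → * Y L: FIRST \ {ε} = { '*' } — overlaps FOLLOW(Y) on { '*' }: CONFLICT
  Y → Y *: FIRST \ {ε} = { '*' } — overlaps FOLLOW(Y) on { '*' }: CONFLICT
  Y → *: FIRST \ {ε} = { '*' } — overlaps FOLLOW(Y) on { '*' }: CONFLICT

E, L have no nullable alternative, so no FIRST/FOLLOW check is needed there.

So the grammar has 3 FIRST/FOLLOW conflicts (marked CONFLICT above).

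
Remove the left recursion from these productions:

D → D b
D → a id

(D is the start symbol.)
D is directly left-recursive. The standard transformation for
  A → A α₁ | ... | A α_m | β₁ | ... | β_n
is
  A  → β₁ A' | ... | β_n A'
  A' → α₁ A' | ... | α_m A' | ε

D → a id becomes D → a id D'
D → D b becomes D' → b D'
Add D' → ε

Resulting grammar:
D → a id D'
D' → b D'
D' → ε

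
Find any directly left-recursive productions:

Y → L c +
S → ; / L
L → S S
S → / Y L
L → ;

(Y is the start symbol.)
Direct left recursion occurs when N → N α for some non-terminal N (the right-hand side begins with the left-hand side itself).

Y → L c +: starts with L
S → ; / L: starts with ';'
L → S S: starts with S
S → / Y L: starts with '/'
L → ;: starts with ';'

No direct left recursion found.

Answer: No direct left recursion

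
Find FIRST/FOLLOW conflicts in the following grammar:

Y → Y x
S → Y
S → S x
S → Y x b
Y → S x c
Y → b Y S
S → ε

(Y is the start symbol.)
Nullable non-terminals: S.
FIRST sets used below: FIRST(Y) = { 'b', 'x' }, FIRST(S) = { 'b', 'x', ε }

S: nullable alternative(s) S → ε; FOLLOW(S) = { $, 'b', 'x' }
  S → Y: FIRST \ {ε} = { 'b', 'x' } — overlaps FOLLOW(S) on { 'b', 'x' }: CONFLICT
  S → S x: FIRST \ {ε} = { 'b', 'x' } — overlaps FOLLOW(S) on { 'b', 'x' }: CONFLICT
  S → Y x b: FIRST \ {ε} = { 'b', 'x' } — overlaps FOLLOW(S) on { 'b', 'x' }: CONFLICT
  S → ε: FIRST \ {ε} = { } — this is the only nullable alternative, skip

Y has no nullable alternative, so no FIRST/FOLLOW check is needed there.

So the grammar has 3 FIRST/FOLLOW conflicts (marked CONFLICT above).

Answer: Yes. S → Y with FOLLOW(S) on { 'b', 'x' }; S → S x with FOLLOW(S) on { 'b', 'x' }; S → Y x b with FOLLOW(S) on { 'b', 'x' }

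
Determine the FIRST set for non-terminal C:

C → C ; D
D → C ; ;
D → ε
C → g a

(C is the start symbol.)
From C → C ; D:
  - C is the symbol being defined: contributes nothing new
    C is not nullable, so stop
From C → g a:
  - g is a terminal: add 'g' and stop

Collecting: FIRST(C) = { 'g' }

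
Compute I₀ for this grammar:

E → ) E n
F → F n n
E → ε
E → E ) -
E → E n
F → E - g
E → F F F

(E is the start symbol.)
{ [E → . ) E n], [E → . E ) -], [E → . E n], [E → . F F F], [E → .], [E' → . E], [F → . E - g], [F → . F n n] }

First, augment the grammar with E' → E
I₀ = CLOSURE({ [E' → . E] }):
  [E' → . E] has the dot before E: add [E → . ) E n], [E → .], [E → . E ) -], [E → . E n], [E → . F F F]
  [E → . F F F] has the dot before F: add [F → . F n n], [F → . E - g]
No further items can be added.

I₀ = { [E → . ) E n], [E → . E ) -], [E → . E n], [E → . F F F], [E → .], [E' → . E], [F → . E - g], [F → . F n n] }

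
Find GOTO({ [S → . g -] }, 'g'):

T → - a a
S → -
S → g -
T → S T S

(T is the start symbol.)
{ [S → g . -] }

GOTO(I, 'g') = CLOSURE({ [A → αX.β] : [A → α.Xβ] ∈ I, X = 'g' })

Items with dot before 'g', with the dot advanced:
  [S → . g -] → [S → g . -]
Closure adds nothing (no advanced item has the dot before a non-terminal).

GOTO = { [S → g . -] }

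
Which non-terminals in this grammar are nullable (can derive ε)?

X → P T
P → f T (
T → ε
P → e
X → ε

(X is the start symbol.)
ε-productions: T → ε, X → ε
So T, X are immediately nullable.
No further non-terminal can be added: every production for the remaining non-terminals contains a terminal or a non-nullable non-terminal.
Nullable = { 'T', 'X' }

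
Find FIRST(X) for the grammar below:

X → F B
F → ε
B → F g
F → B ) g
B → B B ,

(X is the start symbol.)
{ 'g' }

FIRST sets of the other non-terminals involved (by the same procedure, iterated to a fixed point):
  FIRST(F) = { 'g', ε }
  FIRST(B) = { 'g' }

From X → F B:
  - F is a non-terminal: add FIRST(F) \ {ε} = { 'g' }
    F is nullable, so continue to the next symbol
  - B is a non-terminal: add FIRST(B) \ {ε} = { 'g' }
    B is not nullable, so stop

Collecting: FIRST(X) = { 'g' }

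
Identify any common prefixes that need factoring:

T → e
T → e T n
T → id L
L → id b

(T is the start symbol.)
Left-factoring is needed when two productions for the same non-terminal
share a common prefix on the right-hand side.

Productions for T:
  T → e
  T → e T n
  T → id L

Found common prefix 'e' in productions for T

Answer: Yes, T has productions with common prefix 'e'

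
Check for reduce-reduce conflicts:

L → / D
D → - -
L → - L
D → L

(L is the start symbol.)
Augment with L' → L and build the canonical LR(0) collection (I0 = CLOSURE({[L' → . L]}), then GOTO on every symbol after a dot until no new states appear). It has 9 states:
  I0: { [L → . - L], [L → . / D], [L' → . L] }  — shift
  I1: { [L → - . L], [L → . - L], [L → . / D] }  — shift
  I2: { [D → . - -], [D → . L], [L → . - L], [L → . / D], [L → / . D] }  — shift
  I3: { [L' → L .] }  — accept
  I4: { [D → - . -], [L → - . L], [L → . - L], [L → . / D] }  — shift
  I5: { [L → / D .] }  — reduce
  I6: { [D → L .] }  — reduce
  I7: { [D → - - .], [L → - . L], [L → . - L], [L → . / D] }  — shift, reduce
  I8: { [L → - L .] }  — reduce

No state contains more than one complete item.

Answer: No reduce-reduce conflicts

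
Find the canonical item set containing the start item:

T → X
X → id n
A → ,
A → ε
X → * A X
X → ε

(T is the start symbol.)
{ [T → . X], [T' → . T], [X → . * A X], [X → . id n], [X → .] }

First, augment the grammar with T' → T
I₀ = CLOSURE({ [T' → . T] }):
  [T' → . T] has the dot before T: add [T → . X]
  [T → . X] has the dot before X: add [X → . id n], [X → . * A X], [X → .]
No further items can be added.

I₀ = { [T → . X], [T' → . T], [X → . * A X], [X → . id n], [X → .] }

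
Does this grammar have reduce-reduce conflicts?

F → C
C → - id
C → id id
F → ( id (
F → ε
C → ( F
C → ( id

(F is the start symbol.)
Augment with F' → F and build the canonical LR(0) collection (I0 = CLOSURE({[F' → . F]}), then GOTO on every symbol after a dot until no new states appear). It has 11 states:
  I0: { [C → . ( F], [C → . ( id], [C → . - id], [C → . id id], [F → . ( id (], [F → . C], [F → .], [F' → . F] }  — shift, reduce
  I1: { [C → ( . F], [C → ( . id], [C → . ( F], [C → . ( id], [C → . - id], [C → . id id], [F → ( . id (], [F → . ( id (], [F → . C], [F → .] }  — shift, reduce
  I2: { [C → - . id] }  — shift
  I3: { [F → C .] }  — reduce
  I4: { [F' → F .] }  — accept
  I5: { [C → id . id] }  — shift
  I6: { [C → id id .] }  — reduce
  I7: { [C → - id .] }  — reduce
  I8: { [C → ( F .] }  — reduce
  I9: { [C → ( id .], [C → id . id], [F → ( id . (] }  — shift, reduce
  I10: { [F → ( id ( .] }  — reduce

No state contains more than one complete item.

Answer: No reduce-reduce conflicts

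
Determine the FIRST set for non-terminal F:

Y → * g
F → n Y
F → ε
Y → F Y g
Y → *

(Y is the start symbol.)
{ 'n', ε }

To compute FIRST(F), examine every production with F on the left-hand side, reading each right-hand side left to right until a non-nullable symbol is reached.

From F → n Y:
  - n is a terminal: add 'n' and stop
From F → ε:
  - ε-production, so ε ∈ FIRST(F)

Collecting: FIRST(F) = { 'n', ε }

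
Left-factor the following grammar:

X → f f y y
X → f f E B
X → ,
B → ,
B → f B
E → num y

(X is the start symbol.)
Left-factoring transforms A → αβ₁ | αβ₂ into A → αA' and A' → β₁ | β₂
(α is the longest common prefix among the alternatives). Repeat until
no nonterminal has two alternatives with a common prefix.

Round 1: X has alternatives sharing prefix 'f f'. Introduce X': X → f f X'
  Add: X' → y y
  Add: X' → E B

No remaining common prefixes — done.

Resulting grammar:
X → f f X'
X' → y y
X' → E B
X → ,
B → ,
B → f B
E → num y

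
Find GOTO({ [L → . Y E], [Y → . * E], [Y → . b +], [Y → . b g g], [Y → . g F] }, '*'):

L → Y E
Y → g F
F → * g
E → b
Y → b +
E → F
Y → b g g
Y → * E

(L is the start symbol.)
GOTO(I, '*') = CLOSURE({ [A → αX.β] : [A → α.Xβ] ∈ I, X = '*' })

Items with dot before '*', with the dot advanced:
  [Y → . * E] → [Y → * . E]
Closure of the advanced items:
  [Y → * . E] has the dot before E: add [E → . b], [E → . F]
  [E → . F] has the dot before F: add [F → . * g]

GOTO = { [E → . F], [E → . b], [F → . * g], [Y → * . E] }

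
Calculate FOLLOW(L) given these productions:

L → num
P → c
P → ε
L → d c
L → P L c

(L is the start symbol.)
{ $, 'c' }

To compute FOLLOW(L), find every occurrence of L on a right-hand side N → α L β: add FIRST(β) \ {ε}, and if β is empty or nullable also add FOLLOW(N). Iterate to a fixed point.

L is the start symbol, so $ ∈ FOLLOW(L).
In L → P L c: L is followed by c, add FIRST(c) \ {ε} = { 'c' }

Taking the union: FOLLOW(L) = { $, 'c' }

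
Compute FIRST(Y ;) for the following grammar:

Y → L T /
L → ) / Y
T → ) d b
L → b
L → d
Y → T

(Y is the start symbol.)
FIRST sets of the non-terminals involved (from the grammar, by fixed-point iteration):
  FIRST(Y) = { ')', 'b', 'd' }

To compute FIRST(Y ;), process the symbols left to right:
Symbol Y is a non-terminal. Add FIRST(Y) \ {ε} = { ')', 'b', 'd' }
Y is not nullable (ε ∉ FIRST(Y)), so stop here.
FIRST(Y ;) = { ')', 'b', 'd' }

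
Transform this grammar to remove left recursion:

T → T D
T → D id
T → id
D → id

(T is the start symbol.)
T → D id T'
T → id T'
T' → D T'
T' → ε
D → id

T is directly left-recursive. The standard transformation for
  A → A α₁ | ... | A α_m | β₁ | ... | β_n
is
  A  → β₁ A' | ... | β_n A'
  A' → α₁ A' | ... | α_m A' | ε

T → D id becomes T → D id T'
T → id becomes T → id T'
T → T D becomes T' → D T'
Add T' → ε

Productions for other non-terminals are unchanged:
  D → id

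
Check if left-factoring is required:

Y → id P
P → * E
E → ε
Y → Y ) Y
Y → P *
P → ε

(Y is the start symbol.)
No, left-factoring is not needed

Left-factoring is needed when two productions for the same non-terminal
share a common prefix on the right-hand side.

Productions for Y:
  Y → id P
  Y → Y ) Y
  Y → P *
Productions for P:
  P → * E
  P → ε

No common prefixes found.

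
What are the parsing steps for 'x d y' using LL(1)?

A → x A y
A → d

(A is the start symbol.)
LL(1) parsing maintains a stack (initially the start symbol over $) and the input. At each step: if the stack top is a terminal, match it against the current input token; if it is a non-terminal N, replace it with the RHS of M[N, lookahead] (the unique production whose predict set contains the lookahead).

Stack is shown with the top on the left.

Stack    Input    Action
------------------------
A $      x d y $  output A → x A y
x A y $  x d y $  match 'x'
A y $    d y $    output A → d
d y $    d y $    match 'd'
y $      y $      match 'y'
$        $        accept

The string is accepted.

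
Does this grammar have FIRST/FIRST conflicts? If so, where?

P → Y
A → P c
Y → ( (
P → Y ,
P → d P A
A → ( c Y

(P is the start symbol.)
Yes. P → Y / P → Y ',' on { '(' }; A → P c / A → '(' c Y on { '(' }

FIRST sets of the non-terminals at (or reachable through a nullable prefix from) the front of some alternative:
  FIRST(Y) = { '(' }
  FIRST(P) = { '(', 'd' }

Productions for P:
  P → Y: FIRST = { '(' }
  P → Y ,: FIRST = { '(' }
  P → d P A: FIRST = { 'd' }
Productions for A:
  A → P c: FIRST = { '(', 'd' }
  A → ( c Y: FIRST = { '(' }
Y has only one production, so no FIRST/FIRST conflict is possible there.

Conflict for P: P → Y and P → Y ,
  Overlap: { '(' }
Conflict for A: A → P c and A → ( c Y
  Overlap: { '(' }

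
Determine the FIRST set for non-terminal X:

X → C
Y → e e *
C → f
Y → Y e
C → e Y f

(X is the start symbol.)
{ 'e', 'f' }

FIRST sets of the other non-terminals involved (by the same procedure, iterated to a fixed point):
  FIRST(C) = { 'e', 'f' }

From X → C:
  - C is a non-terminal: add FIRST(C) \ {ε} = { 'e', 'f' }
    C is not nullable, so stop

Collecting: FIRST(X) = { 'e', 'f' }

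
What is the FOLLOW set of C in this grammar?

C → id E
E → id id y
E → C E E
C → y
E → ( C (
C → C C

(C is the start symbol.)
{ $, '(', 'id', 'y' }

C is the start symbol, so $ ∈ FOLLOW(C).
In E → C E E: C is followed by E E, add FIRST(E E) \ {ε} = { '(', 'id', 'y' }
In E → ( C (: C is followed by '(', add FIRST('(') \ {ε} = { '(' }
In C → C C: C is followed by C, add FIRST(C) \ {ε} = { 'id', 'y' }
In C → C C: C is at the end; this adds FOLLOW(C) to itself — nothing new

Taking the union: FOLLOW(C) = { $, '(', 'id', 'y' }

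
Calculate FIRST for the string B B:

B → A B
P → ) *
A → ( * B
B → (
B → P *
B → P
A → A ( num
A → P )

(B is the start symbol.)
{ '(', ')' }

FIRST sets of the non-terminals involved (from the grammar, by fixed-point iteration):
  FIRST(B) = { '(', ')' }

To compute FIRST(B B), process the symbols left to right:
Symbol B is a non-terminal. Add FIRST(B) \ {ε} = { '(', ')' }
B is not nullable (ε ∉ FIRST(B)), so stop here.
FIRST(B B) = { '(', ')' }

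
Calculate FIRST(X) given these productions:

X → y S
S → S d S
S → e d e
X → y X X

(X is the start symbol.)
To compute FIRST(X), examine every production with X on the left-hand side, reading each right-hand side left to right until a non-nullable symbol is reached.

From X → y S:
  - y is a terminal: add 'y' and stop
From X → y X X:
  - y is a terminal: add 'y' and stop

Collecting: FIRST(X) = { 'y' }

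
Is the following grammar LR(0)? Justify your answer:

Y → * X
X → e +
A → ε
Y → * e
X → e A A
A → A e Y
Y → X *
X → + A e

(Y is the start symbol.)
A grammar is LR(0) if no state in the canonical LR(0) collection has:
  - both a shift item (dot before a terminal) and a complete item (shift-reduce conflict), or
  - two or more complete items (reduce-reduce conflict; the accept item [Y' → Y .] counts as a complete item here).

Augment with Y' → Y and build the canonical LR(0) collection (I0 = CLOSURE({[Y' → . Y]}), then GOTO on every symbol after a dot until no new states appear). It has 16 states:
  I0: { [X → . + A e], [X → . e +], [X → . e A A], [Y → . * X], [Y → . * e], [Y → . X *], [Y' → . Y] }  — shift
  I1: { [X → . + A e], [X → . e +], [X → . e A A], [Y → * . X], [Y → * . e] }  — shift
  I2: { [A → . A e Y], [A → .], [X → + . A e] }  — reduce
  I3: { [Y → X . *] }  — shift
  I4: { [Y' → Y .] }  — accept
  I5: { [A → . A e Y], [A → .], [X → e . +], [X → e . A A] }  — shift, reduce
  I6: { [X → e + .] }  — reduce
  I7: { [A → . A e Y], [A → .], [A → A . e Y], [X → e A . A] }  — shift, reduce
  I8: { [A → A . e Y], [X → e A A .] }  — shift, reduce
  I9: { [A → A e . Y], [X → . + A e], [X → . e +], [X → . e A A], [Y → . * X], [Y → . * e], [Y → . X *] }  — shift
  I10: { [A → A e Y .] }  — reduce
  I11: { [Y → X * .] }  — reduce
  I12: { [A → A . e Y], [X → + A . e] }  — shift
  I13: { [A → A e . Y], [X → + A e .], [X → . + A e], [X → . e +], [X → . e A A], [Y → . * X], [Y → . * e], [Y → . X *] }  — shift, reduce
  I14: { [Y → * X .] }  — reduce
  I15: { [A → . A e Y], [A → .], [X → e . +], [X → e . A A], [Y → * e .] }  — shift, 2 reduces

Conflict in state I5:
  Shift-reduce conflict between [A → .] and [X → e . +]
So the grammar is NOT LR(0).

Answer: No. Shift-reduce conflict between [A → .] and [X → e . +]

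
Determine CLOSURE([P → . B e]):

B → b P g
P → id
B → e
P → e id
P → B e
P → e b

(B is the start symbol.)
To compute CLOSURE, for each item [A → α.Bβ] where B is a non-terminal, add [B → .γ] for all productions B → γ; repeat for the newly added items until nothing changes.

Start with: [P → . B e]
  [P → . B e] has the dot before B: add [B → . b P g], [B → . e]
No further items can be added.

CLOSURE = { [B → . b P g], [B → . e], [P → . B e] }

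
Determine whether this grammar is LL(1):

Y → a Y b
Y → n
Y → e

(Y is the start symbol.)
A grammar is LL(1) if for each non-terminal N with multiple productions, the predict sets of those productions are pairwise disjoint, where PREDICT(N → α) = (FIRST(α) \ {ε}) ∪ (FOLLOW(N) if α ⇒* ε).

For Y:
  PREDICT(Y → a Y b) = { 'a' }
  PREDICT(Y → n) = { 'n' }
  PREDICT(Y → e) = { 'e' }

All predict sets are disjoint. The grammar IS LL(1).

Answer: Yes, the grammar is LL(1).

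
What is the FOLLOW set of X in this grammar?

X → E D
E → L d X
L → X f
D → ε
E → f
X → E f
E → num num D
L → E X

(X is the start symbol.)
{ $, 'd', 'f', 'num' }

X is the start symbol, so $ ∈ FOLLOW(X).
In E → L d X: X is at the end, add FOLLOW(E)
In L → X f: X is followed by f, add FIRST(f) \ {ε} = { 'f' }
In L → E X: X is at the end, add FOLLOW(L)

The FOLLOW sets referred to above (computed the same way, to a fixed point):
  FOLLOW(E) = { $, 'd', 'f', 'num' }
  FOLLOW(L) = { 'd' }

Taking the union: FOLLOW(X) = { $, 'd', 'f', 'num' }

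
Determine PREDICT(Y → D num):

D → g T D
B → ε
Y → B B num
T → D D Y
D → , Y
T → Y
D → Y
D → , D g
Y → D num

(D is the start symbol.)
PREDICT(Y → D num) = (FIRST(RHS) \ {ε}) ∪ (FOLLOW(Y) if ε ∈ FIRST(RHS), i.e. RHS ⇒* ε)
FIRST(D) = { ',', 'g', 'num' }
FIRST(D num) = { ',', 'g', 'num' }
ε ∉ FIRST(D num), so FOLLOW(Y) is not added.
PREDICT(Y → D num) = { ',', 'g', 'num' }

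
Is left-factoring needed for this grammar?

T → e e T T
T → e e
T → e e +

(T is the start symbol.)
Left-factoring is needed when two productions for the same non-terminal
share a common prefix on the right-hand side.

Productions for T:
  T → e e T T
  T → e e
  T → e e +

Found common prefix 'e e' in productions for T

Answer: Yes, T has productions with common prefix 'e e'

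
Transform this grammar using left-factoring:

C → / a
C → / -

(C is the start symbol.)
C → / C'
C' → a
C' → -

Left-factoring transforms A → αβ₁ | αβ₂ into A → αA' and A' → β₁ | β₂
(α is the longest common prefix among the alternatives). Repeat until
no nonterminal has two alternatives with a common prefix.

Round 1: C has alternatives sharing prefix '/'. Introduce C': C → / C'
  Add: C' → a
  Add: C' → -

No remaining common prefixes — done.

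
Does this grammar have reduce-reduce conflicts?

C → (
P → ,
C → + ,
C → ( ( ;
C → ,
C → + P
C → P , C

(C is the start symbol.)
Augment with C' → C and build the canonical LR(0) collection (I0 = CLOSURE({[C' → . C]}), then GOTO on every symbol after a dot until no new states appear). It has 12 states:
  I0: { [C → . ( ( ;], [C → . (], [C → . + ,], [C → . + P], [C → . ,], [C → . P , C], [C' → . C], [P → . ,] }  — shift
  I1: { [C → ( . ( ;], [C → ( .] }  — shift, reduce
  I2: { [C → + . ,], [C → + . P], [P → . ,] }  — shift
  I3: { [C → , .], [P → , .] }  — 2 reduces
  I4: { [C' → C .] }  — accept
  I5: { [C → P . , C] }  — shift
  I6: { [C → . ( ( ;], [C → . (], [C → . + ,], [C → . + P], [C → . ,], [C → . P , C], [C → P , . C], [P → . ,] }  — shift
  I7: { [C → P , C .] }  — reduce
  I8: { [C → + , .], [P → , .] }  — 2 reduces
  I9: { [C → + P .] }  — reduce
  I10: { [C → ( ( . ;] }  — shift
  I11: { [C → ( ( ; .] }  — reduce

I3 contains complete items [C → , .], [P → , .] — reduce-reduce conflict.
I8 contains complete items [C → + , .], [P → , .] — reduce-reduce conflict.

Answer: Yes — I3: [C → , .] vs [P → , .]; I8: [C → + , .] vs [P → , .]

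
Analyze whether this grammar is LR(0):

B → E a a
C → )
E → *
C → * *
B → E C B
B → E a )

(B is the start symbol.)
Augment with B' → B and build the canonical LR(0) collection (I0 = CLOSURE({[B' → . B]}), then GOTO on every symbol after a dot until no new states appear). It has 12 states:
  I0: { [B → . E C B], [B → . E a )], [B → . E a a], [B' → . B], [E → . *] }  — shift
  I1: { [E → * .] }  — reduce
  I2: { [B' → B .] }  — accept
  I3: { [B → E . C B], [B → E . a )], [B → E . a a], [C → . )], [C → . * *] }  — shift
  I4: { [C → ) .] }  — reduce
  I5: { [C → * . *] }  — shift
  I6: { [B → . E C B], [B → . E a )], [B → . E a a], [B → E C . B], [E → . *] }  — shift
  I7: { [B → E a . )], [B → E a . a] }  — shift
  I8: { [B → E a ) .] }  — reduce
  I9: { [B → E a a .] }  — reduce
  I10: { [B → E C B .] }  — reduce
  I11: { [C → * * .] }  — reduce

Every state is either a pure shift/goto state or contains exactly one complete item and nothing to shift — no conflicts. The grammar is LR(0).

Answer: Yes, the grammar is LR(0)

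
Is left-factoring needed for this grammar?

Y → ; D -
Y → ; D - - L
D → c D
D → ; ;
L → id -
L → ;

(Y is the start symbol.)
Left-factoring is needed when two productions for the same non-terminal
share a common prefix on the right-hand side.

Productions for Y:
  Y → ; D -
  Y → ; D - - L
Productions for D:
  D → c D
  D → ; ;
Productions for L:
  L → id -
  L → ;

Found common prefix '; D -' in productions for Y

Answer: Yes, Y has productions with common prefix '; D -'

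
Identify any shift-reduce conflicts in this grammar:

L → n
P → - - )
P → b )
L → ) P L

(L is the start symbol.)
Augment with L' → L and build the canonical LR(0) collection (I0 = CLOSURE({[L' → . L]}), then GOTO on every symbol after a dot until no new states appear). It has 11 states:
  I0: { [L → . ) P L], [L → . n], [L' → . L] }  — shift
  I1: { [L → ) . P L], [P → . - - )], [P → . b )] }  — shift
  I2: { [L' → L .] }  — accept
  I3: { [L → n .] }  — reduce
  I4: { [P → - . - )] }  — shift
  I5: { [L → ) P . L], [L → . ) P L], [L → . n] }  — shift
  I6: { [P → b . )] }  — shift
  I7: { [P → b ) .] }  — reduce
  I8: { [L → ) P L .] }  — reduce
  I9: { [P → - - . )] }  — shift
  I10: { [P → - - ) .] }  — reduce

No state contains both a complete item and a shift item.

Answer: No shift-reduce conflicts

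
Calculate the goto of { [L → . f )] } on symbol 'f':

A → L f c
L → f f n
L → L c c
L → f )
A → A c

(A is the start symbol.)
{ [L → f . )] }

GOTO(I, 'f') = CLOSURE({ [A → αX.β] : [A → α.Xβ] ∈ I, X = 'f' })

Items with dot before 'f', with the dot advanced:
  [L → . f )] → [L → f . )]
Closure adds nothing (no advanced item has the dot before a non-terminal).

GOTO = { [L → f . )] }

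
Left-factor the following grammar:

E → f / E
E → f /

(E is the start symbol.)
E → f / E'
E' → E
E' → ε

Left-factoring transforms A → αβ₁ | αβ₂ into A → αA' and A' → β₁ | β₂
(α is the longest common prefix among the alternatives). Repeat until
no nonterminal has two alternatives with a common prefix.

Round 1: E has alternatives sharing prefix 'f /'. Introduce E': E → f / E'
  Add: E' → E
  Add: E' → ε

No remaining common prefixes — done.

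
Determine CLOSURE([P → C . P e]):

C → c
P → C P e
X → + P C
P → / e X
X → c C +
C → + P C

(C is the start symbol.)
{ [C → . + P C], [C → . c], [P → . / e X], [P → . C P e], [P → C . P e] }

Start with: [P → C . P e]
  [P → C . P e] has the dot before P: add [P → . C P e], [P → . / e X]
  [P → . C P e] has the dot before C: add [C → . c], [C → . + P C]
No further items can be added.

CLOSURE = { [C → . + P C], [C → . c], [P → . / e X], [P → . C P e], [P → C . P e] }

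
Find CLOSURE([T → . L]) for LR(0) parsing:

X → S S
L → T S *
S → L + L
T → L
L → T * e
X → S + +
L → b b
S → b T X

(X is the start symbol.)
Start with: [T → . L]
  [T → . L] has the dot before L: add [L → . T S *], [L → . T * e], [L → . b b]
  [L → . T S *] has the dot before T: all T-items already present
No further items can be added.

CLOSURE = { [L → . T * e], [L → . T S *], [L → . b b], [T → . L] }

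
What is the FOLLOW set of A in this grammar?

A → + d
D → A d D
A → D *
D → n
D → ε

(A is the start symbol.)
To compute FOLLOW(A), find every occurrence of A on a right-hand side N → α A β: add FIRST(β) \ {ε}, and if β is empty or nullable also add FOLLOW(N). Iterate to a fixed point.

A is the start symbol, so $ ∈ FOLLOW(A).
In D → A d D: A is followed by d D, add FIRST(d D) \ {ε} = { 'd' }

Taking the union: FOLLOW(A) = { $, 'd' }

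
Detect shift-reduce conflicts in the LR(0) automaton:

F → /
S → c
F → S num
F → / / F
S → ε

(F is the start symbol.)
A shift-reduce conflict occurs when an LR(0) state has both:
  - a complete (reduce) item [A → α .] (dot at the end), and
  - a shift item [B → β . c γ] (dot before a terminal).

Augment with F' → F and build the canonical LR(0) collection (I0 = CLOSURE({[F' → . F]}), then GOTO on every symbol after a dot until no new states appear). It has 8 states:
  I0: { [F → . / / F], [F → . /], [F → . S num], [F' → . F], [S → . c], [S → .] }  — shift, reduce
  I1: { [F → / . / F], [F → / .] }  — shift, reduce
  I2: { [F' → F .] }  — accept
  I3: { [F → S . num] }  — shift
  I4: { [S → c .] }  — reduce
  I5: { [F → S num .] }  — reduce
  I6: { [F → . / / F], [F → . /], [F → . S num], [F → / / . F], [S → . c], [S → .] }  — shift, reduce
  I7: { [F → / / F .] }  — reduce

I0 contains reduce item [S → .] and shift items [F → . /], [F → . / / F], [S → . c] — shift-reduce conflict.
I1 contains reduce item [F → / .] and shift item [F → / . / F] — shift-reduce conflict.
I6 contains reduce item [S → .] and shift items [F → . /], [F → . / / F], [S → . c] — shift-reduce conflict.

Answer: Yes — I0: [S → .] vs [F → . /]; I1: [F → / .] vs [F → / . / F]; I6: [S → .] vs [F → . /]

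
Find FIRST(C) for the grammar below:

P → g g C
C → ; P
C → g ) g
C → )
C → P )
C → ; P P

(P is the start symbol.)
{ ')', ';', 'g' }

FIRST sets of the other non-terminals involved (by the same procedure, iterated to a fixed point):
  FIRST(P) = { 'g' }

From C → ; P:
  - ';' is a terminal: add ';' and stop
From C → g ) g:
  - g is a terminal: add 'g' and stop
From C → ):
  - ')' is a terminal: add ')' and stop
From C → P ):
  - P is a non-terminal: add FIRST(P) \ {ε} = { 'g' }
    P is not nullable, so stop
From C → ; P P:
  - ';' is a terminal: add ';' and stop

Collecting: FIRST(C) = { ')', ';', 'g' }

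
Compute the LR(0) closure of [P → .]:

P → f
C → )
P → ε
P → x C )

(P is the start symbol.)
{ [P → .] }

Start with: [P → .]
The dot is at the end, so nothing is added.

CLOSURE = { [P → .] }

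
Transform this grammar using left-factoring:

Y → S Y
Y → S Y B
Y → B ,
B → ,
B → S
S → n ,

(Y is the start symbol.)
Left-factoring transforms A → αβ₁ | αβ₂ into A → αA' and A' → β₁ | β₂
(α is the longest common prefix among the alternatives). Repeat until
no nonterminal has two alternatives with a common prefix.

Round 1: Y has alternatives sharing prefix 'S Y'. Introduce Y': Y → S Y Y'
  Add: Y' → ε
  Add: Y' → B

No remaining common prefixes — done.

Resulting grammar:
Y → S Y Y'
Y' → ε
Y' → B
Y → B ,
B → ,
B → S
S → n ,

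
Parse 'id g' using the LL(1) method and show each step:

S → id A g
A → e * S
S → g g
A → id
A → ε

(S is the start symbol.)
LL(1) parsing maintains a stack (initially the start symbol over $) and the input. At each step: if the stack top is a terminal, match it against the current input token; if it is a non-terminal N, replace it with the RHS of M[N, lookahead] (the unique production whose predict set contains the lookahead).

Stack is shown with the top on the left.

Stack     Input   Action
------------------------
S $       id g $  output S → id A g
id A g $  id g $  match 'id'
A g $     g $     output A → ε
g $       g $     match 'g'
$         $       accept

The string is accepted.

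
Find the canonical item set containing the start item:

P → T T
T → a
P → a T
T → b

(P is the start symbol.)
First, augment the grammar with P' → P
I₀ = CLOSURE({ [P' → . P] }):
  [P' → . P] has the dot before P: add [P → . T T], [P → . a T]
  [P → . T T] has the dot before T: add [T → . a], [T → . b]
No further items can be added.

I₀ = { [P → . T T], [P → . a T], [P' → . P], [T → . a], [T → . b] }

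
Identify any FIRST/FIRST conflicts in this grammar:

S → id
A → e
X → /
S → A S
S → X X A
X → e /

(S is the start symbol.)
FIRST sets of the non-terminals at (or reachable through a nullable prefix from) the front of some alternative:
  FIRST(A) = { 'e' }
  FIRST(X) = { '/', 'e' }

Productions for S:
  S → id: FIRST = { 'id' }
  S → A S: FIRST = { 'e' }
  S → X X A: FIRST = { '/', 'e' }
Productions for X:
  X → /: FIRST = { '/' }
  X → e /: FIRST = { 'e' }
A has only one production, so no FIRST/FIRST conflict is possible there.

Conflict for S: S → A S and S → X X A
  Overlap: { 'e' }

Answer: Yes. S → A S / S → X X A on { 'e' }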